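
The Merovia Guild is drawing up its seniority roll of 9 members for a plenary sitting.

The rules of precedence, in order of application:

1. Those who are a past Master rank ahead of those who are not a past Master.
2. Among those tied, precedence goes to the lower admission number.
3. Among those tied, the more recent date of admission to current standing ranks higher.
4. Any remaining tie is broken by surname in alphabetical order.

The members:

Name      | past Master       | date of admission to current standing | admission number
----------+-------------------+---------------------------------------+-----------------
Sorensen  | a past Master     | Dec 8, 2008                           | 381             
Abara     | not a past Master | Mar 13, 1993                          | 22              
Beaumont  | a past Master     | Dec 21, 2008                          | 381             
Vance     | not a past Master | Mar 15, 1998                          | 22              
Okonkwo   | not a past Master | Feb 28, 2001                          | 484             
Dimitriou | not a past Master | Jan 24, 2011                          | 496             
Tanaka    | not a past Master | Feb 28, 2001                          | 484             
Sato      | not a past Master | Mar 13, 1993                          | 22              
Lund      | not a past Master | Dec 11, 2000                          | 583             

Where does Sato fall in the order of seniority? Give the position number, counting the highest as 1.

By the first rule: Beaumont and Sorensen (both a past Master); then Vance, Abara, Sato, Okonkwo, Tanaka, Dimitriou and Lund (each not a past Master).
Beaumont and Sorensen both have admission number 381, so the next rule applies.
Among Beaumont and Sorensen, by date of admission to current standing (later first): Beaumont (Dec 21, 2008) before Sorensen (Dec 8, 2008).
Among Vance, Abara, Sato, Okonkwo, Tanaka, Dimitriou and Lund, by admission number (lower first): Vance, Abara and Sato (22) before Okonkwo and Tanaka (484) before Dimitriou (496) before Lund (583).
Among Vance, Abara and Sato, by date of admission to current standing (later first): Vance (Mar 15, 1998) before Abara and Sato (Mar 13, 1993).
Among Abara and Sato, alphabetically by surname: Abara before Sato.
Okonkwo and Tanaka both have date of admission to current standing Feb 28, 2001, so the next rule applies.
Among Okonkwo and Tanaka, alphabetically by surname: Okonkwo before Tanaka.
Order: Beaumont, Sorensen, Vance, Abara, Sato, Okonkwo, Tanaka, Dimitriou, Lund. So position 5.

5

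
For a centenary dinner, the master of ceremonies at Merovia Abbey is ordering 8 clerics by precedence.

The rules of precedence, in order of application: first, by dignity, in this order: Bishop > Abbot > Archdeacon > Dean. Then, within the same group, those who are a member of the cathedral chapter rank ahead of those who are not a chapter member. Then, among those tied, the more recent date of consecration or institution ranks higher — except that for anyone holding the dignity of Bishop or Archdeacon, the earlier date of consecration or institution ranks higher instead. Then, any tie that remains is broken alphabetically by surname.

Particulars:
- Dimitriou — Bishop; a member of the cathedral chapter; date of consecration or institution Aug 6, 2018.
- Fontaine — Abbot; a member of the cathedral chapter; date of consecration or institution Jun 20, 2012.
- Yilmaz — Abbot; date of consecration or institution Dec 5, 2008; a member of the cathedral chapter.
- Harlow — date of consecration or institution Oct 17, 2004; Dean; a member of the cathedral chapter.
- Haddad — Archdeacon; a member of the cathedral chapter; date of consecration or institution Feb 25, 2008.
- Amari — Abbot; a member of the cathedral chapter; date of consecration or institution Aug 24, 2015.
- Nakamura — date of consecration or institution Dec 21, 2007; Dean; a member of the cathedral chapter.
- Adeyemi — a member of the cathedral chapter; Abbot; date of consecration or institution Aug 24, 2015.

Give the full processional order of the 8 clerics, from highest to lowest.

Dimitriou, Adeyemi, Amari, Fontaine, Yilmaz, Haddad, Nakamura, Harlow

By dignity: Dimitriou (Bishop); then Adeyemi, Amari, Fontaine and Yilmaz (Abbot); then Haddad (Archdeacon); then Nakamura and Harlow (Dean).
Adeyemi, Amari, Fontaine and Yilmaz are each a member of the cathedral chapter, so the next rule applies.
Among Adeyemi, Amari, Fontaine and Yilmaz, by date of consecration or institution (later first): Adeyemi and Amari (Aug 24, 2015) before Fontaine (Jun 20, 2012) before Yilmaz (Dec 5, 2008).
Among Adeyemi and Amari, alphabetically by surname: Adeyemi before Amari.
Nakamura and Harlow are each a member of the cathedral chapter, so the next rule applies.
Among Nakamura and Harlow, by date of consecration or institution (later first): Nakamura (Dec 21, 2007) before Harlow (Oct 17, 2004).
Full order: Dimitriou, Adeyemi, Amari, Fontaine, Yilmaz, Haddad, Nakamura, Harlow.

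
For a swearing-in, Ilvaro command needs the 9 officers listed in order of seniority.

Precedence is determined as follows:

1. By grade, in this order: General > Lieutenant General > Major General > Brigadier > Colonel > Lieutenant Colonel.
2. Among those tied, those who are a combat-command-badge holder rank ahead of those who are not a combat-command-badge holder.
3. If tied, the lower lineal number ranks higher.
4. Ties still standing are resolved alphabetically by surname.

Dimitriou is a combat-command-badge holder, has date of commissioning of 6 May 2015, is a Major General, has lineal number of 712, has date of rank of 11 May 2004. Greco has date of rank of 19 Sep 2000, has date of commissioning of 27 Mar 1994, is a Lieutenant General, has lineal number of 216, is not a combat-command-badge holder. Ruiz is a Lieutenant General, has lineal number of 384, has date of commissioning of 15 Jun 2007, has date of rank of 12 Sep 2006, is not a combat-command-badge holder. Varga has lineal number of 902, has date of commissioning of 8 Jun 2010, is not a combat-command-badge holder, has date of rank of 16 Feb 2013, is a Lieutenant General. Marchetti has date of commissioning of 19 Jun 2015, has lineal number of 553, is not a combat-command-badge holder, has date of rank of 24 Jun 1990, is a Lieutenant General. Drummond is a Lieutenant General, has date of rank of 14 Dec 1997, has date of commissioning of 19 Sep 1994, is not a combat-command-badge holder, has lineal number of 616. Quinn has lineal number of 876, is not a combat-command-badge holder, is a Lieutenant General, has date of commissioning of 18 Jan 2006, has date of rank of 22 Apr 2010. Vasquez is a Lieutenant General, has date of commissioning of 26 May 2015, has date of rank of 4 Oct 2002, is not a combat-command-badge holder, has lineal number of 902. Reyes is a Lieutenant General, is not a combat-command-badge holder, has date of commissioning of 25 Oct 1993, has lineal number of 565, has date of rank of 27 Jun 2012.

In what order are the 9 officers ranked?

By grade: Greco, Ruiz, Marchetti, Reyes, Drummond, Quinn, Varga and Vasquez (Lieutenant General); then Dimitriou (Major General).
Greco, Ruiz, Marchetti, Reyes, Drummond, Quinn, Varga and Vasquez are each not a combat-command-badge holder, so the next rule applies.
Among Greco, Ruiz, Marchetti, Reyes, Drummond, Quinn, Varga and Vasquez, by lineal number (lower first): Greco (216) before Ruiz (384) before Marchetti (553) before Reyes (565) before Drummond (616) before Quinn (876) before Varga and Vasquez (902).
Among Varga and Vasquez, alphabetically by surname: Varga before Vasquez.
Full order: Greco, Ruiz, Marchetti, Reyes, Drummond, Quinn, Varga, Vasquez, Dimitriou.

Greco, Ruiz, Marchetti, Reyes, Drummond, Quinn, Varga, Vasquez, Dimitriou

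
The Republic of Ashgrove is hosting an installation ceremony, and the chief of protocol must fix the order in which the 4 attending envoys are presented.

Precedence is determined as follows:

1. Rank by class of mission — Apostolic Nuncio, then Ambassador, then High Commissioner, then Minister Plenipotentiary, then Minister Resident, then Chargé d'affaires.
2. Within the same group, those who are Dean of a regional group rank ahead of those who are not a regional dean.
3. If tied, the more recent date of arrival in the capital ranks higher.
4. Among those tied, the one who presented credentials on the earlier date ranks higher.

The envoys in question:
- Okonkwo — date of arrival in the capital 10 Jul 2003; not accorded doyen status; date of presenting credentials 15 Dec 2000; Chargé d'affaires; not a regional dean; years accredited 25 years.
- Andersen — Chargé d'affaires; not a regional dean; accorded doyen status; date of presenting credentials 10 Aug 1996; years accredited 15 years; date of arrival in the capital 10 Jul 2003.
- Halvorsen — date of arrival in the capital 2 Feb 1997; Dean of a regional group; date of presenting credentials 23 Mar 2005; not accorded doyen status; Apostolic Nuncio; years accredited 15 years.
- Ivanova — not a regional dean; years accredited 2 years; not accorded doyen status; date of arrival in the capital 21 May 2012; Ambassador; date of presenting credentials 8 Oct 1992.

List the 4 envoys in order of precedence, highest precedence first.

By class of mission: Halvorsen (Apostolic Nuncio); then Ivanova (Ambassador); then Andersen and Okonkwo (Chargé d'affaires).
Andersen and Okonkwo are each not a regional dean, so the next rule applies.
Andersen and Okonkwo both have date of arrival in the capital 10 Jul 2003, so the next rule applies.
Among Andersen and Okonkwo, by date of presenting credentials (earlier first): Andersen (10 Aug 1996) before Okonkwo (15 Dec 2000).
Full order: Halvorsen, Ivanova, Andersen, Okonkwo.

Halvorsen, Ivanova, Andersen, Okonkwo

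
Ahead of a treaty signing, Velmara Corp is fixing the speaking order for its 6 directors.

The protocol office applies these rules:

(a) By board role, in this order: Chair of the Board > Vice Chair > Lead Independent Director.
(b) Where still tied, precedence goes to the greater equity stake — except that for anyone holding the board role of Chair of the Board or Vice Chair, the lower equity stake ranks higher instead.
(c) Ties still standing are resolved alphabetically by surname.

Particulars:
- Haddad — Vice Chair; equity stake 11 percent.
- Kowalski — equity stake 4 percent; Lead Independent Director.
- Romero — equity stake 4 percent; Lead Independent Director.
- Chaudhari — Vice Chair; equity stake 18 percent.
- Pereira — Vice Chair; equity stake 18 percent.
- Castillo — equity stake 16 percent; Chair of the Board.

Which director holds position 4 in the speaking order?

Pereira

By board role: Castillo (Chair of the Board); then Haddad, Chaudhari and Pereira (Vice Chair); then Kowalski and Romero (Lead Independent Director).
Among Haddad, Chaudhari and Pereira, by equity stake (lower first) (reversed rule for this group): Haddad (11 percent) before Chaudhari and Pereira (18 percent).
Among Chaudhari and Pereira, alphabetically by surname: Chaudhari before Pereira.
Kowalski and Romero both have equity stake 4 percent, so the next rule applies.
Among Kowalski and Romero, alphabetically by surname: Kowalski before Romero.
Order: Castillo, Haddad, Chaudhari, Pereira, Kowalski, Romero.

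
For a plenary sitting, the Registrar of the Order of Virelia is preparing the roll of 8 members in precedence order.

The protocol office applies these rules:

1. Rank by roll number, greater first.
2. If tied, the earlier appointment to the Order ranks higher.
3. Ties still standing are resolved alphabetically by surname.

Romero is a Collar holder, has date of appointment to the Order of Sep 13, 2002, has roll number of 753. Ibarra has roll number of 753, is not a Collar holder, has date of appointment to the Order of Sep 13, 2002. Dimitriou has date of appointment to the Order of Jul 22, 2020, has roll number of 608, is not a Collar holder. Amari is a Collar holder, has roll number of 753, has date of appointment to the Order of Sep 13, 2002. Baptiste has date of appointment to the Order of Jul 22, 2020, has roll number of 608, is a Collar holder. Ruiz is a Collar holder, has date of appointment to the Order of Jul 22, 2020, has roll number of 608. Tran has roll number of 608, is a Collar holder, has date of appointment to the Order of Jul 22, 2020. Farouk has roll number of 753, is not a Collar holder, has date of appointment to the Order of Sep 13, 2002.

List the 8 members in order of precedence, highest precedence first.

Amari, Farouk, Ibarra, Romero, Baptiste, Dimitriou, Ruiz, Tran

By roll number (higher first): Amari, Farouk, Ibarra and Romero (each 753); then Baptiste, Dimitriou, Ruiz and Tran (each 608).
Amari, Farouk, Ibarra and Romero all have date of appointment to the Order Sep 13, 2002, so the next rule applies.
Among Amari, Farouk, Ibarra and Romero, alphabetically by surname: Amari before Farouk before Ibarra before Romero.
Baptiste, Dimitriou, Ruiz and Tran all have date of appointment to the Order Jul 22, 2020, so the next rule applies.
Among Baptiste, Dimitriou, Ruiz and Tran, alphabetically by surname: Baptiste before Dimitriou before Ruiz before Tran.
Full order: Amari, Farouk, Ibarra, Romero, Baptiste, Dimitriou, Ruiz, Tran.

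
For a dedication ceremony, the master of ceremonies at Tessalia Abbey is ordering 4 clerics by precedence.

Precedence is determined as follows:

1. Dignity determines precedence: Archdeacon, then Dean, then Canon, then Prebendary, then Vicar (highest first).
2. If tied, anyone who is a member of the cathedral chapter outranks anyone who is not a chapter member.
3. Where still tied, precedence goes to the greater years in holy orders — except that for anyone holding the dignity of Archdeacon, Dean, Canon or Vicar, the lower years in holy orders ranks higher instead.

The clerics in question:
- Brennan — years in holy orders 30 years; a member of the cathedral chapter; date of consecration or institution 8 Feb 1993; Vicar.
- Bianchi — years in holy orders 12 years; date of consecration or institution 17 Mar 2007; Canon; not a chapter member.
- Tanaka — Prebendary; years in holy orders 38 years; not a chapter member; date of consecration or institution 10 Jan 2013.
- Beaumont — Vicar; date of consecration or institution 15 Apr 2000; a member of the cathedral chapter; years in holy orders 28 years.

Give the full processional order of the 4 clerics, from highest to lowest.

By dignity: Bianchi (Canon); then Tanaka (Prebendary); then Beaumont and Brennan (Vicar).
Beaumont and Brennan are each a member of the cathedral chapter, so the next rule applies.
Among Beaumont and Brennan, by years in holy orders (lower first) (reversed rule for this group): Beaumont (28 years) before Brennan (30 years).
Full order: Bianchi, Tanaka, Beaumont, Brennan.

Bianchi, Tanaka, Beaumont, Brennan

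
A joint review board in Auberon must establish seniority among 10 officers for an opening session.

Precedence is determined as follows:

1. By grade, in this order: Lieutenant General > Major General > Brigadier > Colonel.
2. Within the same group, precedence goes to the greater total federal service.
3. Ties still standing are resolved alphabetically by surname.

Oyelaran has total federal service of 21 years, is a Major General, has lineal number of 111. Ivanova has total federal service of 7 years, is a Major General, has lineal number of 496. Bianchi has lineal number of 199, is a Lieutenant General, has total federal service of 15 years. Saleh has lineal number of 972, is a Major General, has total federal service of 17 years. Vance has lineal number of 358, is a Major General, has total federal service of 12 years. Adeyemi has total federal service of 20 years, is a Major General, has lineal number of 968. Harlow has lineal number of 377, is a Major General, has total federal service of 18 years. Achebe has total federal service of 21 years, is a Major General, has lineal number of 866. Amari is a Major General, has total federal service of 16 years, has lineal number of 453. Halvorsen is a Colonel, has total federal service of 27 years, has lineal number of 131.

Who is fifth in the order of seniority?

Harlow

By grade: Bianchi (Lieutenant General); then Achebe, Oyelaran, Adeyemi, Harlow, Saleh, Amari, Vance and Ivanova (Major General); then Halvorsen (Colonel).
Among Achebe, Oyelaran, Adeyemi, Harlow, Saleh, Amari, Vance and Ivanova, by total federal service (higher first): Achebe and Oyelaran (21 years) before Adeyemi (20 years) before Harlow (18 years) before Saleh (17 years) before Amari (16 years) before Vance (12 years) before Ivanova (7 years).
Among Achebe and Oyelaran, alphabetically by surname: Achebe before Oyelaran.
Order: Bianchi, Achebe, Oyelaran, Adeyemi, Harlow, Saleh, Amari, Vance, Ivanova, Halvorsen.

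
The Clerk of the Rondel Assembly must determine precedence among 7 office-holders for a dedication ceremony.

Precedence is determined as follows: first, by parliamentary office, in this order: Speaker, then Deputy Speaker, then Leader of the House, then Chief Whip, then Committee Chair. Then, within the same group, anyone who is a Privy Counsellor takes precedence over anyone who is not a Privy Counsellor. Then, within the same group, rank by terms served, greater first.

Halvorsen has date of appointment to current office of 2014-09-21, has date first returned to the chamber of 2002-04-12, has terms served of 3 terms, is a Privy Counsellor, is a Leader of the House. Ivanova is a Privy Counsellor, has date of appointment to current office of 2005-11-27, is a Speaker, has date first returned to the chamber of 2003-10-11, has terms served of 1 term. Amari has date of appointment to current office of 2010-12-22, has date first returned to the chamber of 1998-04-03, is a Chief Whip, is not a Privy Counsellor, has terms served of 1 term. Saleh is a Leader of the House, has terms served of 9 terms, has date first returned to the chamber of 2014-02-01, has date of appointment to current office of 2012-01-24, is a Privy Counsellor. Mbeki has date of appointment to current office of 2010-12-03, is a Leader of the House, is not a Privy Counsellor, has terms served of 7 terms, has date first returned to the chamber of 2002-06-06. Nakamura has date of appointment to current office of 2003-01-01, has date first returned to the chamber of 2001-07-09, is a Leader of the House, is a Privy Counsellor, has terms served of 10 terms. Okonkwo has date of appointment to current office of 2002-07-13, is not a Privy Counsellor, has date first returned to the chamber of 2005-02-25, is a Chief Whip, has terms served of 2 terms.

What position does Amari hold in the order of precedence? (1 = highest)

7

By parliamentary office: Ivanova (Speaker); then Nakamura, Saleh, Halvorsen and Mbeki (Leader of the House); then Okonkwo and Amari (Chief Whip).
Among Nakamura, Saleh, Halvorsen and Mbeki, a Privy Counsellor before not a Privy Counsellor: Nakamura, Saleh and Halvorsen (a Privy Counsellor) before Mbeki (not a Privy Counsellor).
Among Nakamura, Saleh and Halvorsen, by terms served (higher first): Nakamura (10 terms) before Saleh (9 terms) before Halvorsen (3 terms).
Okonkwo and Amari are each not a Privy Counsellor, so the next rule applies.
Among Okonkwo and Amari, by terms served (higher first): Okonkwo (2 terms) before Amari (1 term).
Order: Ivanova, Nakamura, Saleh, Halvorsen, Mbeki, Okonkwo, Amari. So position 7.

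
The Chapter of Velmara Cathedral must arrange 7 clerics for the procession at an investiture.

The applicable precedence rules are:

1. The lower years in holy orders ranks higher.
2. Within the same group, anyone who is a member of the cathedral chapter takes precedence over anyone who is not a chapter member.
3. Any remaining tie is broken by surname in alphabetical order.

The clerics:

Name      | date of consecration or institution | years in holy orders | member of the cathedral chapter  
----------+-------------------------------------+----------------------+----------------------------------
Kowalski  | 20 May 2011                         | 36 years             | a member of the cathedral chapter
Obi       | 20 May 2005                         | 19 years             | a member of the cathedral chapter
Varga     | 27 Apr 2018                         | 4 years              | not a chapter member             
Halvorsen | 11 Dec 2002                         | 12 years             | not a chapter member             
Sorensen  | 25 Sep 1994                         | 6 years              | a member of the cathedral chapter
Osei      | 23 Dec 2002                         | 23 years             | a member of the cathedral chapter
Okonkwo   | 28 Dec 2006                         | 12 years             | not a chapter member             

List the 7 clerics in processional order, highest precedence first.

Varga, Sorensen, Halvorsen, Okonkwo, Obi, Osei, Kowalski

By years in holy orders (lower first): Varga (4 years); then Sorensen (6 years); then Halvorsen and Okonkwo (both 12 years); then Obi (19 years); then Osei (23 years); then Kowalski (36 years).
Halvorsen and Okonkwo are each not a chapter member, so the next rule applies.
Among Halvorsen and Okonkwo, alphabetically by surname: Halvorsen before Okonkwo.
Full order: Varga, Sorensen, Halvorsen, Okonkwo, Obi, Osei, Kowalski.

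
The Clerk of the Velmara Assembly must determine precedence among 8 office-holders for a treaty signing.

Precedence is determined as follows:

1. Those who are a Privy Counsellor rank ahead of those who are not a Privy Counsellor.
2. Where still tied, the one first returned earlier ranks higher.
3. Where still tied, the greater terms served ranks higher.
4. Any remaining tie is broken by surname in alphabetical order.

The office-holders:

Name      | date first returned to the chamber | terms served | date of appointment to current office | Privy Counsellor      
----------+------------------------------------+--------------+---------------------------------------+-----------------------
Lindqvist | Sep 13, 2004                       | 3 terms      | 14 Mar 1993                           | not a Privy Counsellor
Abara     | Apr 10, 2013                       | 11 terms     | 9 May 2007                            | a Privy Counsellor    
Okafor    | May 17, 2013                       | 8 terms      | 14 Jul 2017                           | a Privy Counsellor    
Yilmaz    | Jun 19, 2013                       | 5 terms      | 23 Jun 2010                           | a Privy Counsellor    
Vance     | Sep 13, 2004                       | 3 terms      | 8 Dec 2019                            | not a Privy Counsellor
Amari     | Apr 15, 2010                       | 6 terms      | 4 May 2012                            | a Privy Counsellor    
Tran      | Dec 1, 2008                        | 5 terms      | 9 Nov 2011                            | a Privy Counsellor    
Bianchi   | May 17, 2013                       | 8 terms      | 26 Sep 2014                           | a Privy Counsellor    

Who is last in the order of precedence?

By the first rule: Tran, Amari, Abara, Bianchi, Okafor and Yilmaz (each a Privy Counsellor); then Lindqvist and Vance (both not a Privy Counsellor).
Among Tran, Amari, Abara, Bianchi, Okafor and Yilmaz, by date first returned to the chamber (earlier first): Tran (Dec 1, 2008) before Amari (Apr 15, 2010) before Abara (Apr 10, 2013) before Bianchi and Okafor (May 17, 2013) before Yilmaz (Jun 19, 2013).
Bianchi and Okafor both have terms served 8 terms, so the next rule applies.
Among Bianchi and Okafor, alphabetically by surname: Bianchi before Okafor.
Lindqvist and Vance both have date first returned to the chamber Sep 13, 2004, so the next rule applies.
Lindqvist and Vance both have terms served 3 terms, so the next rule applies.
Among Lindqvist and Vance, alphabetically by surname: Lindqvist before Vance.
Order: Tran, Amari, Abara, Bianchi, Okafor, Yilmaz, Lindqvist, Vance.

Vance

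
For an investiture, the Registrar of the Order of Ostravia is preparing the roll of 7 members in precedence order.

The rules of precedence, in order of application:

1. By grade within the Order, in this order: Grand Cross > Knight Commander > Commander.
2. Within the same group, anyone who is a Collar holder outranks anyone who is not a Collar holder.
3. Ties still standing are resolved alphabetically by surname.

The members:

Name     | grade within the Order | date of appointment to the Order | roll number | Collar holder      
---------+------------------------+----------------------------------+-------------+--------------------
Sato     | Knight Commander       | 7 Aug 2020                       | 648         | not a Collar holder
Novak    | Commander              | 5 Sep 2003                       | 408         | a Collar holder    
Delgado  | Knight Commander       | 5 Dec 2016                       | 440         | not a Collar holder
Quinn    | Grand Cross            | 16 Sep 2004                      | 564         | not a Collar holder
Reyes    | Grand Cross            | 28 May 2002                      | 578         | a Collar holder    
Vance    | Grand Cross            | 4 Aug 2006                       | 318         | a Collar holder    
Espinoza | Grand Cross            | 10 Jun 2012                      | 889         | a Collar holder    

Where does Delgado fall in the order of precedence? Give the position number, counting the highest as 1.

5

By grade within the Order: Espinoza, Reyes, Vance and Quinn (Grand Cross); then Delgado and Sato (Knight Commander); then Novak (Commander).
Among Espinoza, Reyes, Vance and Quinn, a Collar holder before not a Collar holder: Espinoza, Reyes and Vance (a Collar holder) before Quinn (not a Collar holder).
Among Espinoza, Reyes and Vance, alphabetically by surname: Espinoza before Reyes before Vance.
Delgado and Sato are each not a Collar holder, so the next rule applies.
Among Delgado and Sato, alphabetically by surname: Delgado before Sato.
Order: Espinoza, Reyes, Vance, Quinn, Delgado, Sato, Novak. So position 5.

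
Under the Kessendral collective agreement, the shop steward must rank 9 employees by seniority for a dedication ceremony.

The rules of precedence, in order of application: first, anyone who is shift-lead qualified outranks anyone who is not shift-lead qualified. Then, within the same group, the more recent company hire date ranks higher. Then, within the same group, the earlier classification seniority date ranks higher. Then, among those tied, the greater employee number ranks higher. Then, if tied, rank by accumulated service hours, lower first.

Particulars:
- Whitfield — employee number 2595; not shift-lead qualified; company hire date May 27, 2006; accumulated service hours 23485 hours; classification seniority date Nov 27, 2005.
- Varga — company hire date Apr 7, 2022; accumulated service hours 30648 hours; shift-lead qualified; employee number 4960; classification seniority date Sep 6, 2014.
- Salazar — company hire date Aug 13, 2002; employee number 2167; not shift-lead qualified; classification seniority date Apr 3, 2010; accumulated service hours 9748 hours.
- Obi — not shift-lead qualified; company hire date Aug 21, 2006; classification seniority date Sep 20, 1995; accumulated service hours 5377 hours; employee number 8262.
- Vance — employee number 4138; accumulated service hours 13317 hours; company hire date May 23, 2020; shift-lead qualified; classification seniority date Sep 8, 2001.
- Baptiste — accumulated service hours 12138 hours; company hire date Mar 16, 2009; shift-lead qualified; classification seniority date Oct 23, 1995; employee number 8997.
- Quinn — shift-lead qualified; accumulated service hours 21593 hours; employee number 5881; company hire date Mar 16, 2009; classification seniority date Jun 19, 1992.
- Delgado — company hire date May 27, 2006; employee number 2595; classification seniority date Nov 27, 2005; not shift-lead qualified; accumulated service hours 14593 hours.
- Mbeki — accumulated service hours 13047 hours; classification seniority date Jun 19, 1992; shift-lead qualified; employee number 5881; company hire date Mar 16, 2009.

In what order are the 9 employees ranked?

Varga, Vance, Mbeki, Quinn, Baptiste, Obi, Delgado, Whitfield, Salazar

By the first rule: Varga, Vance, Mbeki, Quinn and Baptiste (each shift-lead qualified); then Obi, Delgado, Whitfield and Salazar (each not shift-lead qualified).
Among Varga, Vance, Mbeki, Quinn and Baptiste, by company hire date (later first): Varga (Apr 7, 2022) before Vance (May 23, 2020) before Mbeki, Quinn and Baptiste (Mar 16, 2009).
Among Mbeki, Quinn and Baptiste, by classification seniority date (earlier first): Mbeki and Quinn (Jun 19, 1992) before Baptiste (Oct 23, 1995).
Mbeki and Quinn both have employee number 5881, so the next rule applies.
Among Mbeki and Quinn, by accumulated service hours (lower first): Mbeki (13047 hours) before Quinn (21593 hours).
Among Obi, Delgado, Whitfield and Salazar, by company hire date (later first): Obi (Aug 21, 2006) before Delgado and Whitfield (May 27, 2006) before Salazar (Aug 13, 2002).
Delgado and Whitfield both have classification seniority date Nov 27, 2005, so the next rule applies.
Delgado and Whitfield both have employee number 2595, so the next rule applies.
Among Delgado and Whitfield, by accumulated service hours (lower first): Delgado (14593 hours) before Whitfield (23485 hours).
Full order: Varga, Vance, Mbeki, Quinn, Baptiste, Obi, Delgado, Whitfield, Salazar.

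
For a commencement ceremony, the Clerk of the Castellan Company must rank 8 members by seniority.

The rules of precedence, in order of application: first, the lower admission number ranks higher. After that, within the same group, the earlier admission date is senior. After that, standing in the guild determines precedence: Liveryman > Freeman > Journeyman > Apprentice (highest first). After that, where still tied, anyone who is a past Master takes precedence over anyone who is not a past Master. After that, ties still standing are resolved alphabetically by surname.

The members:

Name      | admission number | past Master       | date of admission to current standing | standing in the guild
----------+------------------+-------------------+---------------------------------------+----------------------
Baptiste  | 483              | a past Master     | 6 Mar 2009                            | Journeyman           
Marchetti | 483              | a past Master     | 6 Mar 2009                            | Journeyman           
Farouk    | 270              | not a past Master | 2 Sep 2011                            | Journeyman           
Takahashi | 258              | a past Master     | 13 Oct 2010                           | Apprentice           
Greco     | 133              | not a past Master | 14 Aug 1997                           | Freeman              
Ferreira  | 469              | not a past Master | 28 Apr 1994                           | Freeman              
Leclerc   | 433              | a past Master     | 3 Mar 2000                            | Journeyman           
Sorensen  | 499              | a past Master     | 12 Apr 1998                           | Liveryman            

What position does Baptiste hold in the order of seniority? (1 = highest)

By admission number (lower first): Greco (133); then Takahashi (258); then Farouk (270); then Leclerc (433); then Ferreira (469); then Baptiste and Marchetti (both 483); then Sorensen (499).
Baptiste and Marchetti both have date of admission to current standing 6 Mar 2009, so the next rule applies.
Baptiste and Marchetti are each Journeyman, so the next rule applies.
Baptiste and Marchetti are each a past Master, so the next rule applies.
Among Baptiste and Marchetti, alphabetically by surname: Baptiste before Marchetti.
Order: Greco, Takahashi, Farouk, Leclerc, Ferreira, Baptiste, Marchetti, Sorensen. So position 6.

6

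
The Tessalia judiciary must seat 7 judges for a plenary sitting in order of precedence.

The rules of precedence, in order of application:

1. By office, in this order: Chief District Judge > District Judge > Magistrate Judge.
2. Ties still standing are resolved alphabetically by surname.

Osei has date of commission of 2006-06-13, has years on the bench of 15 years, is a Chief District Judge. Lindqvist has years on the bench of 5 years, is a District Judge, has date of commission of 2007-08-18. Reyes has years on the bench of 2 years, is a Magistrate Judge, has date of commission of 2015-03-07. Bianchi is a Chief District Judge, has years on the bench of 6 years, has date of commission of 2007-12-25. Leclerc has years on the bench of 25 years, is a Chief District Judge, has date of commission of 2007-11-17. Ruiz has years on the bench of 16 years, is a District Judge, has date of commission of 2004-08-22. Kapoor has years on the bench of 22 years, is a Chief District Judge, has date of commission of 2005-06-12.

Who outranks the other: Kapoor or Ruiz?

By office: Bianchi, Kapoor, Leclerc and Osei (Chief District Judge); then Lindqvist and Ruiz (District Judge); then Reyes (Magistrate Judge).
Among Bianchi, Kapoor, Leclerc and Osei, alphabetically by surname: Bianchi before Kapoor before Leclerc before Osei.
Among Lindqvist and Ruiz, alphabetically by surname: Lindqvist before Ruiz.
So Kapoor takes precedence.

Kapoor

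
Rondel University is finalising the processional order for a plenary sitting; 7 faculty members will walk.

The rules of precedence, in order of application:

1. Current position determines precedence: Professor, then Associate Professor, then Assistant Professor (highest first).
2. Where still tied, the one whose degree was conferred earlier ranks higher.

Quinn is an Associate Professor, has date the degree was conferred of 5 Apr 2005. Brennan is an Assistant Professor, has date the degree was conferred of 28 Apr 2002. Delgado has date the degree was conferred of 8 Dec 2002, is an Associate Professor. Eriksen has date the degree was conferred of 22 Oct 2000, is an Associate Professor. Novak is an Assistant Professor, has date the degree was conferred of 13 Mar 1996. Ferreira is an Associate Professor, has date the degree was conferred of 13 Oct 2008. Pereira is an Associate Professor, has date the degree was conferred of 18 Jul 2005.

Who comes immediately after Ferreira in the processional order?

Novak

By current position: Eriksen, Delgado, Quinn, Pereira and Ferreira (Associate Professor); then Novak and Brennan (Assistant Professor).
Among Eriksen, Delgado, Quinn, Pereira and Ferreira, by date the degree was conferred (earlier first): Eriksen (22 Oct 2000) before Delgado (8 Dec 2002) before Quinn (5 Apr 2005) before Pereira (18 Jul 2005) before Ferreira (13 Oct 2008).
Among Novak and Brennan, by date the degree was conferred (earlier first): Novak (13 Mar 1996) before Brennan (28 Apr 2002).
Order: Eriksen, Delgado, Quinn, Pereira, Ferreira, Novak, Brennan.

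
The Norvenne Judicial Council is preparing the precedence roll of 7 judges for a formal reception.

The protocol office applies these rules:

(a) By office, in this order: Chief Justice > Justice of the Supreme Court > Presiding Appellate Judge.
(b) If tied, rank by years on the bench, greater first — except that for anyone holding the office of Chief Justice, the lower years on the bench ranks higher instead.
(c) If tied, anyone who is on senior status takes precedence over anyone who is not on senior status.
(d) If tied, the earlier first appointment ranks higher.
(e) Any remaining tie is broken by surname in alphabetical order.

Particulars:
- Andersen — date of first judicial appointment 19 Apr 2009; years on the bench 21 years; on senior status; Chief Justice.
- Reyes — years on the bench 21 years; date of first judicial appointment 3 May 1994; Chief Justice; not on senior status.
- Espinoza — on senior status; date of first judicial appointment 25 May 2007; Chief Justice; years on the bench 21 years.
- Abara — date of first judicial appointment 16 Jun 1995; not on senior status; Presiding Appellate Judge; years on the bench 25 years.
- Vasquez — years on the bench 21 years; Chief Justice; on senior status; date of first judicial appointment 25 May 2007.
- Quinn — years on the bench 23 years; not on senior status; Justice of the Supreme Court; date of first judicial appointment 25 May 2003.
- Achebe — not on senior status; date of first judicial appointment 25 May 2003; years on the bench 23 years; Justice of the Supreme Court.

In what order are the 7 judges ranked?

By office: Espinoza, Vasquez, Andersen and Reyes (Chief Justice); then Achebe and Quinn (Justice of the Supreme Court); then Abara (Presiding Appellate Judge).
Espinoza, Vasquez, Andersen and Reyes all have years on the bench 21 years, so the next rule applies.
Among Espinoza, Vasquez, Andersen and Reyes, on senior status before not on senior status: Espinoza, Vasquez and Andersen (on senior status) before Reyes (not on senior status).
Among Espinoza, Vasquez and Andersen, by date of first judicial appointment (earlier first): Espinoza and Vasquez (25 May 2007) before Andersen (19 Apr 2009).
Among Espinoza and Vasquez, alphabetically by surname: Espinoza before Vasquez.
Achebe and Quinn both have years on the bench 23 years, so the next rule applies.
Achebe and Quinn are each not on senior status, so the next rule applies.
Achebe and Quinn both have date of first judicial appointment 25 May 2003, so the next rule applies.
Among Achebe and Quinn, alphabetically by surname: Achebe before Quinn.
Full order: Espinoza, Vasquez, Andersen, Reyes, Achebe, Quinn, Abara.

Espinoza, Vasquez, Andersen, Reyes, Achebe, Quinn, Abara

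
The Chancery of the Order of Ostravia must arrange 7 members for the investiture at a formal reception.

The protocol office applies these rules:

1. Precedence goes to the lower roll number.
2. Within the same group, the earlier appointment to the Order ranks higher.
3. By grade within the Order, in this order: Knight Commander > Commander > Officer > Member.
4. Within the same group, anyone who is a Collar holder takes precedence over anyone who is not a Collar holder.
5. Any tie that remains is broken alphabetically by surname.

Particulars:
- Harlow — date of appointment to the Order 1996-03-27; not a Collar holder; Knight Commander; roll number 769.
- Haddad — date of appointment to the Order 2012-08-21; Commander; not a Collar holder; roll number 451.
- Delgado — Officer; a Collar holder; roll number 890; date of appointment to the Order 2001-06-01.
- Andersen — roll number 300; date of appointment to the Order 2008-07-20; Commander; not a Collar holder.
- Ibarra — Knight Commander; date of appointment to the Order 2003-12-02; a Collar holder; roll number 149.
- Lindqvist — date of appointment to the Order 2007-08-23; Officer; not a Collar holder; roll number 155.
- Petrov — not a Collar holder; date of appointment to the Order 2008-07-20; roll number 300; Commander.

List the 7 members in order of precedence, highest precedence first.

Ibarra, Lindqvist, Andersen, Petrov, Haddad, Harlow, Delgado

By roll number (lower first): Ibarra (149); then Lindqvist (155); then Andersen and Petrov (both 300); then Haddad (451); then Harlow (769); then Delgado (890).
Andersen and Petrov both have date of appointment to the Order 2008-07-20, so the next rule applies.
Andersen and Petrov are each Commander, so the next rule applies.
Andersen and Petrov are each not a Collar holder, so the next rule applies.
Among Andersen and Petrov, alphabetically by surname: Andersen before Petrov.
Full order: Ibarra, Lindqvist, Andersen, Petrov, Haddad, Harlow, Delgado.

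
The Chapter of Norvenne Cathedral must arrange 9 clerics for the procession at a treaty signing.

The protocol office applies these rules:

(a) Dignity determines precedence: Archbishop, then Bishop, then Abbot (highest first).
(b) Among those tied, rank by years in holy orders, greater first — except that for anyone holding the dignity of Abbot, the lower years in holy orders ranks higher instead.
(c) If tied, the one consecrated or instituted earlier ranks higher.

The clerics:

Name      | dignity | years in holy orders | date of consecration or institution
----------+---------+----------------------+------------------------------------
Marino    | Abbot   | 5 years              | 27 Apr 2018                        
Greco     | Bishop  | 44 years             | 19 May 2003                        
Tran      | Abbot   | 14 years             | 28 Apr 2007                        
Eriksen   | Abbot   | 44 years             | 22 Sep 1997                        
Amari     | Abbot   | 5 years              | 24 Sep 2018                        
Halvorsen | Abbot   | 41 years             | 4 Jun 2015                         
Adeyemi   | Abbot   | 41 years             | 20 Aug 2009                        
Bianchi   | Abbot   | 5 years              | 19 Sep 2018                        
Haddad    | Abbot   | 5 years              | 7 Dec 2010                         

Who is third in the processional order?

By dignity: Greco (Bishop); then Haddad, Marino, Bianchi, Amari, Tran, Adeyemi, Halvorsen and Eriksen (Abbot).
Among Haddad, Marino, Bianchi, Amari, Tran, Adeyemi, Halvorsen and Eriksen, by years in holy orders (lower first) (reversed rule for this group): Haddad, Marino, Bianchi and Amari (5 years) before Tran (14 years) before Adeyemi and Halvorsen (41 years) before Eriksen (44 years).
Among Haddad, Marino, Bianchi and Amari, by date of consecration or institution (earlier first): Haddad (7 Dec 2010) before Marino (27 Apr 2018) before Bianchi (19 Sep 2018) before Amari (24 Sep 2018).
Among Adeyemi and Halvorsen, by date of consecration or institution (earlier first): Adeyemi (20 Aug 2009) before Halvorsen (4 Jun 2015).
Order: Greco, Haddad, Marino, Bianchi, Amari, Tran, Adeyemi, Halvorsen, Eriksen.

Marino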